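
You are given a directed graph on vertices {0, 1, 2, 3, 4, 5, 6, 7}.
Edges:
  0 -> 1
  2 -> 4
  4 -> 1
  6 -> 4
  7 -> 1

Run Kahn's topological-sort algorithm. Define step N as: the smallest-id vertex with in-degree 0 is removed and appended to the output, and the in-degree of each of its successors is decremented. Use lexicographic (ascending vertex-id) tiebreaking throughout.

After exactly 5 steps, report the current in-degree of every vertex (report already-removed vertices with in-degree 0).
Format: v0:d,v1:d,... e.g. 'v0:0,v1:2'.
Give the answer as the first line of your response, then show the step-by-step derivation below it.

v0:0,v1:2,v2:0,v3:0,v4:0,v5:0,v6:0,v7:0

step 1: output 0; order=[0]; indeg=(0,2,0,0,2,0,0,0)
step 2: output 2; order=[0,2]; indeg=(0,2,0,0,1,0,0,0)
step 3: output 3; order=[0,2,3]; indeg=(0,2,0,0,1,0,0,0)
step 4: output 5; order=[0,2,3,5]; indeg=(0,2,0,0,1,0,0,0)
step 5: output 6; order=[0,2,3,5,6]; indeg=(0,2,0,0,0,0,0,0)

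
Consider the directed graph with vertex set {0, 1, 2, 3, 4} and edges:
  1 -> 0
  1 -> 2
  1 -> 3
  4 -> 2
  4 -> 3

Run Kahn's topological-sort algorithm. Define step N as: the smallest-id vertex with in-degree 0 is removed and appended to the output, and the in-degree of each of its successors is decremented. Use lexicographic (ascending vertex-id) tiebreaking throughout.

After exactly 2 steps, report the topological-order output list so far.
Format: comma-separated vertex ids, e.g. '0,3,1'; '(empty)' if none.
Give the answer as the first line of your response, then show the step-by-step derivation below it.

1,0

step 1: output 1; order=[1]; indeg=(0,0,1,1,0)
step 2: output 0; order=[1,0]; indeg=(0,0,1,1,0)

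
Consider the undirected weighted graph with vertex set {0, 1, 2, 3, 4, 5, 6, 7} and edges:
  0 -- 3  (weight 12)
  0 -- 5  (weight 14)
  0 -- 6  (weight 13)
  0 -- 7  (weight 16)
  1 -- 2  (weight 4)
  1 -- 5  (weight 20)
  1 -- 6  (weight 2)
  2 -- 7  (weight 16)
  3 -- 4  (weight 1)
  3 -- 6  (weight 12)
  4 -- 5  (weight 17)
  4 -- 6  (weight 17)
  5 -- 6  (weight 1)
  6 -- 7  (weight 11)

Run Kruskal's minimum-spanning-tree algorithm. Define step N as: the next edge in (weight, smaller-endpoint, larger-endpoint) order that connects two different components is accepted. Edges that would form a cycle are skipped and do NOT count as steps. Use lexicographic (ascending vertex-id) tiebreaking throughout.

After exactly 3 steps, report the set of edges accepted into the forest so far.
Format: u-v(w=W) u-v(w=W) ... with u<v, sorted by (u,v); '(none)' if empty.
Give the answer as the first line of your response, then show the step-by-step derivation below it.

1-6(w=2) 3-4(w=1) 5-6(w=1)

step 1: add edge 3-4 (w=1); MST = {3-4(w=1)}
step 2: add edge 5-6 (w=1); MST = {3-4(w=1) 5-6(w=1)}
step 3: add edge 1-6 (w=2); MST = {1-6(w=2) 3-4(w=1) 5-6(w=1)}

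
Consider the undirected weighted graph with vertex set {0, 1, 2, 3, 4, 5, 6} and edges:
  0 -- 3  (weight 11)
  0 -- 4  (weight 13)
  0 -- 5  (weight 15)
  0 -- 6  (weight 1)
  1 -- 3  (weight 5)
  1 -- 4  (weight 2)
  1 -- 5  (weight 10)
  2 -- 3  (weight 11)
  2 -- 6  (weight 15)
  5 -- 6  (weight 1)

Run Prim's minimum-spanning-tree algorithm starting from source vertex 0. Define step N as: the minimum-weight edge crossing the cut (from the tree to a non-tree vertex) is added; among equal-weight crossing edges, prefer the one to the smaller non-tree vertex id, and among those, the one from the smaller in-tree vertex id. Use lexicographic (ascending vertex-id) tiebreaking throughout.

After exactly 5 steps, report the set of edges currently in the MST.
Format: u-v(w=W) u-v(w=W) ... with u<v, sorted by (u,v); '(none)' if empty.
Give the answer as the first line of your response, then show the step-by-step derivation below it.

0-6(w=1) 1-3(w=5) 1-4(w=2) 1-5(w=10) 5-6(w=1)

step 1: add edge 0-6 (w=1); MST = {0-6(w=1)}
step 2: add edge 5-6 (w=1); MST = {0-6(w=1) 5-6(w=1)}
step 3: add edge 1-5 (w=10); MST = {0-6(w=1) 1-5(w=10) 5-6(w=1)}
step 4: add edge 1-4 (w=2); MST = {0-6(w=1) 1-4(w=2) 1-5(w=10) 5-6(w=1)}
step 5: add edge 1-3 (w=5); MST = {0-6(w=1) 1-3(w=5) 1-4(w=2) 1-5(w=10) 5-6(w=1)}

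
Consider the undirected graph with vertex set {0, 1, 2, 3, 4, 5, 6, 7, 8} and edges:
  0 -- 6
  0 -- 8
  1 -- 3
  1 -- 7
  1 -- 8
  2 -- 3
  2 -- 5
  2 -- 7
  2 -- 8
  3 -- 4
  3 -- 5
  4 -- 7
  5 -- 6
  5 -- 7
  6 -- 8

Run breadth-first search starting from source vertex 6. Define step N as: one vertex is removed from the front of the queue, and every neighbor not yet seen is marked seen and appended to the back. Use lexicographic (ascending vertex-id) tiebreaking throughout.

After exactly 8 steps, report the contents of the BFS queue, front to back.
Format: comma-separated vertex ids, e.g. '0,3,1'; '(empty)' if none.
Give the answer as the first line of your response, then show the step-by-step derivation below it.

4

step 1: dequeue 6; queue=[0,5,8]; order=6
step 2: dequeue 0; queue=[5,8]; order=6,0
step 3: dequeue 5; queue=[8,2,3,7]; order=6,0,5
step 4: dequeue 8; queue=[2,3,7,1]; order=6,0,5,8
step 5: dequeue 2; queue=[3,7,1]; order=6,0,5,8,2
step 6: dequeue 3; queue=[7,1,4]; order=6,0,5,8,2,3
step 7: dequeue 7; queue=[1,4]; order=6,0,5,8,2,3,7
step 8: dequeue 1; queue=[4]; order=6,0,5,8,2,3,7,1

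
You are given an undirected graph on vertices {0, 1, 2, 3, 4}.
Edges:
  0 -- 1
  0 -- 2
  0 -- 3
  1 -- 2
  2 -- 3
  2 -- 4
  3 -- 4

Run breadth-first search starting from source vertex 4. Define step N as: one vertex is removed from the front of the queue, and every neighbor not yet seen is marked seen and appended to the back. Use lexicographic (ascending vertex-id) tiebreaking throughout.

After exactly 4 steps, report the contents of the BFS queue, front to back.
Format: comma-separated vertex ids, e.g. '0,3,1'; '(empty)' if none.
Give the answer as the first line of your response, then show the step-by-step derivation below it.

1

step 1: dequeue 4; queue=[2,3]; order=4
step 2: dequeue 2; queue=[3,0,1]; order=4,2
step 3: dequeue 3; queue=[0,1]; order=4,2,3
step 4: dequeue 0; queue=[1]; order=4,2,3,0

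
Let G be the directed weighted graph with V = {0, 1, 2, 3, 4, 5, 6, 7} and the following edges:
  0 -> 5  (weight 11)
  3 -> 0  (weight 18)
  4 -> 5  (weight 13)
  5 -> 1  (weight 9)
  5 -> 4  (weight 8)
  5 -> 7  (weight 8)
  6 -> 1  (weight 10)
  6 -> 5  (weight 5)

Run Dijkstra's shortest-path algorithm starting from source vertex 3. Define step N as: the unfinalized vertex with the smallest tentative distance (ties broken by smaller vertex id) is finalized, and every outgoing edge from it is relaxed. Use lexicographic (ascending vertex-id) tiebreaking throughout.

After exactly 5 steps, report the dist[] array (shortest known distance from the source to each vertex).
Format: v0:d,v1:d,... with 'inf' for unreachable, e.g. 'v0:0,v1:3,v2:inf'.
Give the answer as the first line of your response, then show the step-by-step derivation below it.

v0:18,v1:38,v2:inf,v3:0,v4:37,v5:29,v6:inf,v7:37

step 1: dist = v0:18,v1:inf,v2:inf,v3:0,v4:inf,v5:inf,v6:inf,v7:inf
step 2: dist = v0:18,v1:inf,v2:inf,v3:0,v4:inf,v5:29,v6:inf,v7:inf
step 3: dist = v0:18,v1:38,v2:inf,v3:0,v4:37,v5:29,v6:inf,v7:37
step 4: dist = v0:18,v1:38,v2:inf,v3:0,v4:37,v5:29,v6:inf,v7:37
step 5: dist = v0:18,v1:38,v2:inf,v3:0,v4:37,v5:29,v6:inf,v7:37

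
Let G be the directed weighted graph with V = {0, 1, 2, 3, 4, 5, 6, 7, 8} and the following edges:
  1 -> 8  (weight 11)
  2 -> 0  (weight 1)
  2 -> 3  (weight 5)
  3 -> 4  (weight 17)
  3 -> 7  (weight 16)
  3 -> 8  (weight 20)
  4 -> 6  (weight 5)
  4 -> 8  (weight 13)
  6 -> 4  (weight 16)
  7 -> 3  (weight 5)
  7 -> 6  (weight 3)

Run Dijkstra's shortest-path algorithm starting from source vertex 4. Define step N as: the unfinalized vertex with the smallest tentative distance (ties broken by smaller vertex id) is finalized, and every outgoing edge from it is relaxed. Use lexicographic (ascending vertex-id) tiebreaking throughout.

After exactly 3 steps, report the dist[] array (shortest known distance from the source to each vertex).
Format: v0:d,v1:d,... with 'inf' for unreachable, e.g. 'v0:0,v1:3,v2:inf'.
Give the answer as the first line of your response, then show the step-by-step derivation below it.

v0:inf,v1:inf,v2:inf,v3:inf,v4:0,v5:inf,v6:5,v7:inf,v8:13

step 1: dist = v0:inf,v1:inf,v2:inf,v3:inf,v4:0,v5:inf,v6:5,v7:inf,v8:13
step 2: dist = v0:inf,v1:inf,v2:inf,v3:inf,v4:0,v5:inf,v6:5,v7:inf,v8:13
step 3: dist = v0:inf,v1:inf,v2:inf,v3:inf,v4:0,v5:inf,v6:5,v7:inf,v8:13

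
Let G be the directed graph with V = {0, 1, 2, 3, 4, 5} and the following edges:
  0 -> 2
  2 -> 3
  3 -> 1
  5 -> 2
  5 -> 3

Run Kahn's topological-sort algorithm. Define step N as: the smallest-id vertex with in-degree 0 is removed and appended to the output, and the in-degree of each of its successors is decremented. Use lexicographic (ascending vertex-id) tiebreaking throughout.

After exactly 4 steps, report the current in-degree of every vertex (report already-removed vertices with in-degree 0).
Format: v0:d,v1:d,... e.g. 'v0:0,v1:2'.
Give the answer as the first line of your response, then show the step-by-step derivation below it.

v0:0,v1:1,v2:0,v3:0,v4:0,v5:0

step 1: output 0; order=[0]; indeg=(0,1,1,2,0,0)
step 2: output 4; order=[0,4]; indeg=(0,1,1,2,0,0)
step 3: output 5; order=[0,4,5]; indeg=(0,1,0,1,0,0)
step 4: output 2; order=[0,4,5,2]; indeg=(0,1,0,0,0,0)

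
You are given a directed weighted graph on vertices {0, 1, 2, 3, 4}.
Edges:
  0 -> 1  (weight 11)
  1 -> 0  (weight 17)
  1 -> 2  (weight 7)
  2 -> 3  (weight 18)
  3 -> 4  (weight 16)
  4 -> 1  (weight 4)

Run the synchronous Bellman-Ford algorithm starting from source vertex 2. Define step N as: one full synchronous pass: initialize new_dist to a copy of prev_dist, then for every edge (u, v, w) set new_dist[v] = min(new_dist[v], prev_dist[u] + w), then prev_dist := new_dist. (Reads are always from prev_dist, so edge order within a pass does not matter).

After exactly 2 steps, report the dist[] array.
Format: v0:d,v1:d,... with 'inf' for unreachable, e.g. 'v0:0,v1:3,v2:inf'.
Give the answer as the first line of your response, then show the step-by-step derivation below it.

v0:inf,v1:inf,v2:0,v3:18,v4:34

step 1: dist = v0:inf,v1:inf,v2:0,v3:18,v4:inf
step 2: dist = v0:inf,v1:inf,v2:0,v3:18,v4:34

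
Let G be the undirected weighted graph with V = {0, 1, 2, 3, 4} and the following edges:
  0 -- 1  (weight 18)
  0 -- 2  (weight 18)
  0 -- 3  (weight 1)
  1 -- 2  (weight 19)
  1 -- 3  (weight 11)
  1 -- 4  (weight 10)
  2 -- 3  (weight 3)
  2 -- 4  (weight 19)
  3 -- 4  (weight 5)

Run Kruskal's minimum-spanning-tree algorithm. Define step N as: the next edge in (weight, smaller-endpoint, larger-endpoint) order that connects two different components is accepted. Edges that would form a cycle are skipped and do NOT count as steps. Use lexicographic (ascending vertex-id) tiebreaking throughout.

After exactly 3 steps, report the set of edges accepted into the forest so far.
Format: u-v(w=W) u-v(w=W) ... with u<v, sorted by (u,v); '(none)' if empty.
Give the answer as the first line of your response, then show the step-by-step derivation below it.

0-3(w=1) 2-3(w=3) 3-4(w=5)

step 1: add edge 0-3 (w=1); MST = {0-3(w=1)}
step 2: add edge 2-3 (w=3); MST = {0-3(w=1) 2-3(w=3)}
step 3: add edge 3-4 (w=5); MST = {0-3(w=1) 2-3(w=3) 3-4(w=5)}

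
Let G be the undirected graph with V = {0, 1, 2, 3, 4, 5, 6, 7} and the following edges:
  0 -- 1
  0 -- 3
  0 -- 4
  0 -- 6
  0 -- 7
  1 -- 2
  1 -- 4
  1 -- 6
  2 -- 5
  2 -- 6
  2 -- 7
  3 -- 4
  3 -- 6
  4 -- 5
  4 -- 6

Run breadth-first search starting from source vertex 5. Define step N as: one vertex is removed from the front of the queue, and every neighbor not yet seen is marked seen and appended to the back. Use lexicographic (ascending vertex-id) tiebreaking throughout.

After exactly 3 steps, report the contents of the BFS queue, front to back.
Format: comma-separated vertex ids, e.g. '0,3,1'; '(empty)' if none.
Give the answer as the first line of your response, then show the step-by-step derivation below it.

1,6,7,0,3

step 1: dequeue 5; queue=[2,4]; order=5
step 2: dequeue 2; queue=[4,1,6,7]; order=5,2
step 3: dequeue 4; queue=[1,6,7,0,3]; order=5,2,4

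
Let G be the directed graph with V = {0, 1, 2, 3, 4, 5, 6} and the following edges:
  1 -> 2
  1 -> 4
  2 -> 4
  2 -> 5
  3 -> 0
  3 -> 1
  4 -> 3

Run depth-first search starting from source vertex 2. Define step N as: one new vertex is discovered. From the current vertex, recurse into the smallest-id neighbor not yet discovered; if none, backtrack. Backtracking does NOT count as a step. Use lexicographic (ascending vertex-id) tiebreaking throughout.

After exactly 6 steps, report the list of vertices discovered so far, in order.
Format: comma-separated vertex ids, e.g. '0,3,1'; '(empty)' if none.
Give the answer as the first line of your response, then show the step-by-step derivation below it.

2,4,3,0,1,5

step 1: discover 2; path=2; order=2
step 2: discover 4; path=2>4; order=2,4
step 3: discover 3; path=2>4>3; order=2,4,3
step 4: discover 0; path=2>4>3>0; order=2,4,3,0
step 5: discover 1; path=2>4>3>1; order=2,4,3,0,1
step 6: discover 5; path=2>5; order=2,4,3,0,1,5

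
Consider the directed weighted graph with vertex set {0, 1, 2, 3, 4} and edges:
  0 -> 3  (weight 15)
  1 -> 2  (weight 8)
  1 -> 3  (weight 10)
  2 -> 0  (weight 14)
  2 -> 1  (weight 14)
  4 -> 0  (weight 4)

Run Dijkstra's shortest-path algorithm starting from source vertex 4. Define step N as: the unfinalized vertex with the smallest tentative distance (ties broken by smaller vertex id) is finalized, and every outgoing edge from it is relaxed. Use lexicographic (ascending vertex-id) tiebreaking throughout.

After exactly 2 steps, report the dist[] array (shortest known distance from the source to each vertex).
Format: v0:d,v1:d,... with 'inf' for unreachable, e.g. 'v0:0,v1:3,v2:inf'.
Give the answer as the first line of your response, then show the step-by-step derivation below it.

v0:4,v1:inf,v2:inf,v3:19,v4:0

step 1: dist = v0:4,v1:inf,v2:inf,v3:inf,v4:0
step 2: dist = v0:4,v1:inf,v2:inf,v3:19,v4:0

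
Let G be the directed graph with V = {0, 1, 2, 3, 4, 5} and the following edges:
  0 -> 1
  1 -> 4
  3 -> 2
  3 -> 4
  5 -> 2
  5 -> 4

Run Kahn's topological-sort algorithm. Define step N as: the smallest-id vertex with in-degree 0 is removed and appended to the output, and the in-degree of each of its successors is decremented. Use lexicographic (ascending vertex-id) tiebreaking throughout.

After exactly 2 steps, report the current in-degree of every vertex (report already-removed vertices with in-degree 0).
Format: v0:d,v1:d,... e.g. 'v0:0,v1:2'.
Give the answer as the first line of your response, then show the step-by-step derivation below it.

v0:0,v1:0,v2:2,v3:0,v4:2,v5:0

step 1: output 0; order=[0]; indeg=(0,0,2,0,3,0)
step 2: output 1; order=[0,1]; indeg=(0,0,2,0,2,0)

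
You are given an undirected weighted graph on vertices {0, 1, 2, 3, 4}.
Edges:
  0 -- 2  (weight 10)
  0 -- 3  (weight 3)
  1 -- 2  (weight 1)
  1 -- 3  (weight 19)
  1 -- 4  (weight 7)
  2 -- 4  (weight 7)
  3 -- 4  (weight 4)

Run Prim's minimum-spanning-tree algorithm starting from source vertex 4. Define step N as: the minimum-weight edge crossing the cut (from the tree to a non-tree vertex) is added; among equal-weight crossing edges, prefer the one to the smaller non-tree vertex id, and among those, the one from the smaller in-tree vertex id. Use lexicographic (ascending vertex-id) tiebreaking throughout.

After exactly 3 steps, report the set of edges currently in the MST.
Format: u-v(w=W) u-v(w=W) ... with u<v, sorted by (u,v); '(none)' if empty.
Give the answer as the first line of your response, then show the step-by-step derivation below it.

0-3(w=3) 1-4(w=7) 3-4(w=4)

step 1: add edge 3-4 (w=4); MST = {3-4(w=4)}
step 2: add edge 0-3 (w=3); MST = {0-3(w=3) 3-4(w=4)}
step 3: add edge 1-4 (w=7); MST = {0-3(w=3) 1-4(w=7) 3-4(w=4)}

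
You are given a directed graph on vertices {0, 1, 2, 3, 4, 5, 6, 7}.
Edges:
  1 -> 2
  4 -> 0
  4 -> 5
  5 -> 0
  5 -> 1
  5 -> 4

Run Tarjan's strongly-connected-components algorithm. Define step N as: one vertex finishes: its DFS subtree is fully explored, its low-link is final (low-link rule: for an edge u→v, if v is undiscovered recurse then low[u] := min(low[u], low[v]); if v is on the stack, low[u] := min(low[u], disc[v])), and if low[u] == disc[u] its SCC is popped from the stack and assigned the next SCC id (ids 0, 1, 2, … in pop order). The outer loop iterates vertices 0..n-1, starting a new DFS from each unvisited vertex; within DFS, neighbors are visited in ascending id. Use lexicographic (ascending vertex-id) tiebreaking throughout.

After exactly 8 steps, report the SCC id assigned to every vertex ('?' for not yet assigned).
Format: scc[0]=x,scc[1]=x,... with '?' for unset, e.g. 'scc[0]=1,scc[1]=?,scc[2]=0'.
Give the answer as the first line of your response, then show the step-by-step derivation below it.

scc[0]=0,scc[1]=2,scc[2]=1,scc[3]=3,scc[4]=4,scc[5]=4,scc[6]=5,scc[7]=6

step 1: low=(low[0]=0,low[1]=?,low[2]=?,low[3]=?,low[4]=?,low[5]=?,low[6]=?,low[7]=?); scc=(scc[0]=0,scc[1]=?,scc[2]=?,scc[3]=?,scc[4]=?,scc[5]=?,scc[6]=?,scc[7]=?)
step 2: low=(low[0]=0,low[1]=1,low[2]=2,low[3]=?,low[4]=?,low[5]=?,low[6]=?,low[7]=?); scc=(scc[0]=0,scc[1]=?,scc[2]=1,scc[3]=?,scc[4]=?,scc[5]=?,scc[6]=?,scc[7]=?)
step 3: low=(low[0]=0,low[1]=1,low[2]=2,low[3]=?,low[4]=?,low[5]=?,low[6]=?,low[7]=?); scc=(scc[0]=0,scc[1]=2,scc[2]=1,scc[3]=?,scc[4]=?,scc[5]=?,scc[6]=?,scc[7]=?)
step 4: low=(low[0]=0,low[1]=1,low[2]=2,low[3]=3,low[4]=?,low[5]=?,low[6]=?,low[7]=?); scc=(scc[0]=0,scc[1]=2,scc[2]=1,scc[3]=3,scc[4]=?,scc[5]=?,scc[6]=?,scc[7]=?)
step 5: low=(low[0]=0,low[1]=1,low[2]=2,low[3]=3,low[4]=4,low[5]=4,low[6]=?,low[7]=?); scc=(scc[0]=0,scc[1]=2,scc[2]=1,scc[3]=3,scc[4]=?,scc[5]=?,scc[6]=?,scc[7]=?)
step 6: low=(low[0]=0,low[1]=1,low[2]=2,low[3]=3,low[4]=4,low[5]=4,low[6]=?,low[7]=?); scc=(scc[0]=0,scc[1]=2,scc[2]=1,scc[3]=3,scc[4]=4,scc[5]=4,scc[6]=?,scc[7]=?)
step 7: low=(low[0]=0,low[1]=1,low[2]=2,low[3]=3,low[4]=4,low[5]=4,low[6]=6,low[7]=?); scc=(scc[0]=0,scc[1]=2,scc[2]=1,scc[3]=3,scc[4]=4,scc[5]=4,scc[6]=5,scc[7]=?)
step 8: low=(low[0]=0,low[1]=1,low[2]=2,low[3]=3,low[4]=4,low[5]=4,low[6]=6,low[7]=7); scc=(scc[0]=0,scc[1]=2,scc[2]=1,scc[3]=3,scc[4]=4,scc[5]=4,scc[6]=5,scc[7]=6)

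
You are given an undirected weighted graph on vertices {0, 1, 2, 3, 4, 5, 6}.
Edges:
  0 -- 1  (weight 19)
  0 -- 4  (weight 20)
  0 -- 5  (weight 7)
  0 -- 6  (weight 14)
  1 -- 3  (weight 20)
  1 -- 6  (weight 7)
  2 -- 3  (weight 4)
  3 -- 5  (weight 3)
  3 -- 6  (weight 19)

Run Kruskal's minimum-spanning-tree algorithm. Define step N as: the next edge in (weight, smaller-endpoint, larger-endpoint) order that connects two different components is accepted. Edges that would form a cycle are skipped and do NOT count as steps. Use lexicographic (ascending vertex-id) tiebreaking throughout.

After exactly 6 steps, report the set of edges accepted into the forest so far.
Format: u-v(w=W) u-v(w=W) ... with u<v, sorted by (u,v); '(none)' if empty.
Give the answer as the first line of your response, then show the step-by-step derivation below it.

0-4(w=20) 0-5(w=7) 0-6(w=14) 1-6(w=7) 2-3(w=4) 3-5(w=3)

step 1: add edge 3-5 (w=3); MST = {3-5(w=3)}
step 2: add edge 2-3 (w=4); MST = {2-3(w=4) 3-5(w=3)}
step 3: add edge 0-5 (w=7); MST = {0-5(w=7) 2-3(w=4) 3-5(w=3)}
step 4: add edge 1-6 (w=7); MST = {0-5(w=7) 1-6(w=7) 2-3(w=4) 3-5(w=3)}
step 5: add edge 0-6 (w=14); MST = {0-5(w=7) 0-6(w=14) 1-6(w=7) 2-3(w=4) 3-5(w=3)}
step 6: add edge 0-4 (w=20); MST = {0-4(w=20) 0-5(w=7) 0-6(w=14) 1-6(w=7) 2-3(w=4) 3-5(w=3)}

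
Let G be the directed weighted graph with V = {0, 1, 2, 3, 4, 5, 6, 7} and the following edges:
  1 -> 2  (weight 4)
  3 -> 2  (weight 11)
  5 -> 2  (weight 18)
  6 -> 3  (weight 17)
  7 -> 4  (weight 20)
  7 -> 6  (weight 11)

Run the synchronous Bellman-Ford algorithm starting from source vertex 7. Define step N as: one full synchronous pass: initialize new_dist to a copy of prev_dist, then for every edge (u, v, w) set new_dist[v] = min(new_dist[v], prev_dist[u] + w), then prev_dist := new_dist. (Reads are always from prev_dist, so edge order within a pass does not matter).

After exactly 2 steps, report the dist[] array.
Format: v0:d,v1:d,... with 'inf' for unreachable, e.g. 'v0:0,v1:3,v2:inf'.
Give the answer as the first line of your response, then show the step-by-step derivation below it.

v0:inf,v1:inf,v2:inf,v3:28,v4:20,v5:inf,v6:11,v7:0

step 1: dist = v0:inf,v1:inf,v2:inf,v3:inf,v4:20,v5:inf,v6:11,v7:0
step 2: dist = v0:inf,v1:inf,v2:inf,v3:28,v4:20,v5:inf,v6:11,v7:0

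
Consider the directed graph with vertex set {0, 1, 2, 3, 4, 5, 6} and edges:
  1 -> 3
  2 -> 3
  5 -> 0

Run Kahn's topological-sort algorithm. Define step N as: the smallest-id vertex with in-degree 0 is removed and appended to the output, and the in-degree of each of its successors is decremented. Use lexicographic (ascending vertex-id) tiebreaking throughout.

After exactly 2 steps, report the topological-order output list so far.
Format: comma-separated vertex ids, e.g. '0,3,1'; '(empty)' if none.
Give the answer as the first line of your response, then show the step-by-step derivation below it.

1,2

step 1: output 1; order=[1]; indeg=(1,0,0,1,0,0,0)
step 2: output 2; order=[1,2]; indeg=(1,0,0,0,0,0,0)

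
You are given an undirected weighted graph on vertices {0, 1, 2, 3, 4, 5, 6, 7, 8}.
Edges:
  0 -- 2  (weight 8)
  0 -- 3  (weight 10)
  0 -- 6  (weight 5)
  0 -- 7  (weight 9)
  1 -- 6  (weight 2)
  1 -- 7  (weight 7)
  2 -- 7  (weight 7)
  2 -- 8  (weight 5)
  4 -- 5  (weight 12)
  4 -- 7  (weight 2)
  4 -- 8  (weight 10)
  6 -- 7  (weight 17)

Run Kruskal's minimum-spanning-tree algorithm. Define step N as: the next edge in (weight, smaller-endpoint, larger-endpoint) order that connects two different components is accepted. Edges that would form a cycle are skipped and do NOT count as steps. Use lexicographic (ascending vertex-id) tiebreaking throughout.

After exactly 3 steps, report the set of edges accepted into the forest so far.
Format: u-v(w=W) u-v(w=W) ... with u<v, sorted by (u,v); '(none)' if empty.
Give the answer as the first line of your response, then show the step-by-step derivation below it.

0-6(w=5) 1-6(w=2) 4-7(w=2)

step 1: add edge 1-6 (w=2); MST = {1-6(w=2)}
step 2: add edge 4-7 (w=2); MST = {1-6(w=2) 4-7(w=2)}
step 3: add edge 0-6 (w=5); MST = {0-6(w=5) 1-6(w=2) 4-7(w=2)}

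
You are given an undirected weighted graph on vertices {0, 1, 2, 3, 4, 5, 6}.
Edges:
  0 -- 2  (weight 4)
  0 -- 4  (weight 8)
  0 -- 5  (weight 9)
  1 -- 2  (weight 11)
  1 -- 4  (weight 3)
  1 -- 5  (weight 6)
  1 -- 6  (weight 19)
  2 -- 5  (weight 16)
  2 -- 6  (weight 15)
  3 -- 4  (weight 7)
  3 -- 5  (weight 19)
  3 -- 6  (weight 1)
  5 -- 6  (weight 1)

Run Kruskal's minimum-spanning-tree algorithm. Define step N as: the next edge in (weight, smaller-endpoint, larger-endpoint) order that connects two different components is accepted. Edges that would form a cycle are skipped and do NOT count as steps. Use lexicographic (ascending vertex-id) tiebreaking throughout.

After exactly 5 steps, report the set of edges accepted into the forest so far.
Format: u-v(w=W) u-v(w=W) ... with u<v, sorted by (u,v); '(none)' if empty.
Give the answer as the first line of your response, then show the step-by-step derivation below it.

0-2(w=4) 1-4(w=3) 1-5(w=6) 3-6(w=1) 5-6(w=1)

step 1: add edge 3-6 (w=1); MST = {3-6(w=1)}
step 2: add edge 5-6 (w=1); MST = {3-6(w=1) 5-6(w=1)}
step 3: add edge 1-4 (w=3); MST = {1-4(w=3) 3-6(w=1) 5-6(w=1)}
step 4: add edge 0-2 (w=4); MST = {0-2(w=4) 1-4(w=3) 3-6(w=1) 5-6(w=1)}
step 5: add edge 1-5 (w=6); MST = {0-2(w=4) 1-4(w=3) 1-5(w=6) 3-6(w=1) 5-6(w=1)}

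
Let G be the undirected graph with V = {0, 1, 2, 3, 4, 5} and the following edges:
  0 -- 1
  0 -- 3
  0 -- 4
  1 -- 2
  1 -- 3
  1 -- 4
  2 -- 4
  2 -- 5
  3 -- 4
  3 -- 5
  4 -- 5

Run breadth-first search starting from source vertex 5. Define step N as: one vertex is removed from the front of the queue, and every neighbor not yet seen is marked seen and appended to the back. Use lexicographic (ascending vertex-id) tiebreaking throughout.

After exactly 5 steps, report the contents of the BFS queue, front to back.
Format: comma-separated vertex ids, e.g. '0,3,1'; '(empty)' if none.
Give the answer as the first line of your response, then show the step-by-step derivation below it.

0

step 1: dequeue 5; queue=[2,3,4]; order=5
step 2: dequeue 2; queue=[3,4,1]; order=5,2
step 3: dequeue 3; queue=[4,1,0]; order=5,2,3
step 4: dequeue 4; queue=[1,0]; order=5,2,3,4
step 5: dequeue 1; queue=[0]; order=5,2,3,4,1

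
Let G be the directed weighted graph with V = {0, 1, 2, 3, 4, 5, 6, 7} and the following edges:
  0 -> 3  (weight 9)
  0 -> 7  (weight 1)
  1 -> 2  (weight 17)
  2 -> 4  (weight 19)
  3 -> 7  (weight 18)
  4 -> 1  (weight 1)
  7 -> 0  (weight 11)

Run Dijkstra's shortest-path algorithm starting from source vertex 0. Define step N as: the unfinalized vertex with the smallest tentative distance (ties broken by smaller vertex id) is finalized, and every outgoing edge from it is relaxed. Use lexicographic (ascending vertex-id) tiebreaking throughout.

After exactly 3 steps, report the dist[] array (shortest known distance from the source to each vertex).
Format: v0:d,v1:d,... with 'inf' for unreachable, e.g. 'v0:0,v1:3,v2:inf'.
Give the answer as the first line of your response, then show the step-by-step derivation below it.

v0:0,v1:inf,v2:inf,v3:9,v4:inf,v5:inf,v6:inf,v7:1

step 1: dist = v0:0,v1:inf,v2:inf,v3:9,v4:inf,v5:inf,v6:inf,v7:1
step 2: dist = v0:0,v1:inf,v2:inf,v3:9,v4:inf,v5:inf,v6:inf,v7:1
step 3: dist = v0:0,v1:inf,v2:inf,v3:9,v4:inf,v5:inf,v6:inf,v7:1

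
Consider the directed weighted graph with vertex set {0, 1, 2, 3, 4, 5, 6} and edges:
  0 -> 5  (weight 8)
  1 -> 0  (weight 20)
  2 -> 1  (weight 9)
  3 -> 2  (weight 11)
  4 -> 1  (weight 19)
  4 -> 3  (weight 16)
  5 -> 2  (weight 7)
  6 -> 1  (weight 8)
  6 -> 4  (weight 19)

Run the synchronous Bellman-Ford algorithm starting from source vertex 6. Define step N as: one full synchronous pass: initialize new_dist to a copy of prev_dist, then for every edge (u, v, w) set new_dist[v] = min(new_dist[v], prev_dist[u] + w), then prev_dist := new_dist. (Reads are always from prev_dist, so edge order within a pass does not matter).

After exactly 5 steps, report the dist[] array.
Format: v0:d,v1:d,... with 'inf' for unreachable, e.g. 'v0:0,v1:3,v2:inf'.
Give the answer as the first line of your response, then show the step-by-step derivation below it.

v0:28,v1:8,v2:43,v3:35,v4:19,v5:36,v6:0

step 1: dist = v0:inf,v1:8,v2:inf,v3:inf,v4:19,v5:inf,v6:0
step 2: dist = v0:28,v1:8,v2:inf,v3:35,v4:19,v5:inf,v6:0
step 3: dist = v0:28,v1:8,v2:46,v3:35,v4:19,v5:36,v6:0
step 4: dist = v0:28,v1:8,v2:43,v3:35,v4:19,v5:36,v6:0
step 5: dist = v0:28,v1:8,v2:43,v3:35,v4:19,v5:36,v6:0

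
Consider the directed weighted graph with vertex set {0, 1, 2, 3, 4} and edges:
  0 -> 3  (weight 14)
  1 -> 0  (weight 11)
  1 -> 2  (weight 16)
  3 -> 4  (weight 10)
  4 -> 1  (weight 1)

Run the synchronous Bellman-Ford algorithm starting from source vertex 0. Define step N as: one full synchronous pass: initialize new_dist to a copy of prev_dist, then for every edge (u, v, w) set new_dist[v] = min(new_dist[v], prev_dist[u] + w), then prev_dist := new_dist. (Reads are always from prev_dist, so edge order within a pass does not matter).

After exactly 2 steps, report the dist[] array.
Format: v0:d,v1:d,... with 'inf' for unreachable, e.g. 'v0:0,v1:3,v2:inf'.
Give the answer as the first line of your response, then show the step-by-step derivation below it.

v0:0,v1:inf,v2:inf,v3:14,v4:24

step 1: dist = v0:0,v1:inf,v2:inf,v3:14,v4:inf
step 2: dist = v0:0,v1:inf,v2:inf,v3:14,v4:24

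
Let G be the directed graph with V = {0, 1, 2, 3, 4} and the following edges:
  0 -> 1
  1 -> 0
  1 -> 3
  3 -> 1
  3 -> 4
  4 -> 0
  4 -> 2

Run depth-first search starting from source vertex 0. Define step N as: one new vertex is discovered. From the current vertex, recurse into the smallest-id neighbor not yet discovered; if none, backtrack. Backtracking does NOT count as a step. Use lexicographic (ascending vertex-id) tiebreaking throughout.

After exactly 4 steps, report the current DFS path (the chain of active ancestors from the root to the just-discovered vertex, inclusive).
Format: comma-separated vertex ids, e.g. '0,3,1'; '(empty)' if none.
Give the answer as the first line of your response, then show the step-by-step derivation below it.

0,1,3,4

step 1: discover 0; path=0; order=0
step 2: discover 1; path=0>1; order=0,1
step 3: discover 3; path=0>1>3; order=0,1,3
step 4: discover 4; path=0>1>3>4; order=0,1,3,4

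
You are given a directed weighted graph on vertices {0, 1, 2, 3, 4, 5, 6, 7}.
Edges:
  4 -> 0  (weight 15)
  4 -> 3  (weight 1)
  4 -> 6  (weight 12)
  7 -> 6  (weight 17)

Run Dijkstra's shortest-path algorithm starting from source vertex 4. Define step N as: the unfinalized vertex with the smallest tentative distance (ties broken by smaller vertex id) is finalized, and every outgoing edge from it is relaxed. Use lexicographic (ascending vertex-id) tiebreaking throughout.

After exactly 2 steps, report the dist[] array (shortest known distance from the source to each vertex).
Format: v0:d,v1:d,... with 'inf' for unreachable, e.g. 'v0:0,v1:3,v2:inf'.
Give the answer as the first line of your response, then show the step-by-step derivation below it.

v0:15,v1:inf,v2:inf,v3:1,v4:0,v5:inf,v6:12,v7:inf

step 1: dist = v0:15,v1:inf,v2:inf,v3:1,v4:0,v5:inf,v6:12,v7:inf
step 2: dist = v0:15,v1:inf,v2:inf,v3:1,v4:0,v5:inf,v6:12,v7:inf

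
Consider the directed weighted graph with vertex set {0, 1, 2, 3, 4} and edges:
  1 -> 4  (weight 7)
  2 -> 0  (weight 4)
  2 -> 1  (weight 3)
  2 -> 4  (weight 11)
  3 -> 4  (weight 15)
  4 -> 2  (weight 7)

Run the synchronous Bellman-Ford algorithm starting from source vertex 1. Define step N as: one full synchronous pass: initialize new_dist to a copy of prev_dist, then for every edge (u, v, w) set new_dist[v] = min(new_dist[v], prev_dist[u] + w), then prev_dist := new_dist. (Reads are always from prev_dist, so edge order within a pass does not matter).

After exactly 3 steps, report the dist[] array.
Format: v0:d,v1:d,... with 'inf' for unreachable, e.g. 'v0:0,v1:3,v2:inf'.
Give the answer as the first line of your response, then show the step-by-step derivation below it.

v0:18,v1:0,v2:14,v3:inf,v4:7

step 1: dist = v0:inf,v1:0,v2:inf,v3:inf,v4:7
step 2: dist = v0:inf,v1:0,v2:14,v3:inf,v4:7
step 3: dist = v0:18,v1:0,v2:14,v3:inf,v4:7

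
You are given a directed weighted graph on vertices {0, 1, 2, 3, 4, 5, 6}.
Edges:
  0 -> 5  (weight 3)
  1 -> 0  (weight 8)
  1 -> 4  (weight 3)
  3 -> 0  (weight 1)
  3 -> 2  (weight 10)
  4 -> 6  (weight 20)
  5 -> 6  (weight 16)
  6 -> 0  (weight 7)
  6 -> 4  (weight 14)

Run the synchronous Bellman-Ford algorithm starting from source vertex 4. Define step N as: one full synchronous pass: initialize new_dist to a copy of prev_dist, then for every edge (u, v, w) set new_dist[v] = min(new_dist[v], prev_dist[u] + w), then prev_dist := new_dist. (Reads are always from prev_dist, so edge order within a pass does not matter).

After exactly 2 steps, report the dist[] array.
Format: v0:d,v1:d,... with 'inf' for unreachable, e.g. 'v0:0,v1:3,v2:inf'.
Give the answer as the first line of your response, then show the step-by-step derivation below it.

v0:27,v1:inf,v2:inf,v3:inf,v4:0,v5:inf,v6:20

step 1: dist = v0:inf,v1:inf,v2:inf,v3:inf,v4:0,v5:inf,v6:20
step 2: dist = v0:27,v1:inf,v2:inf,v3:inf,v4:0,v5:inf,v6:20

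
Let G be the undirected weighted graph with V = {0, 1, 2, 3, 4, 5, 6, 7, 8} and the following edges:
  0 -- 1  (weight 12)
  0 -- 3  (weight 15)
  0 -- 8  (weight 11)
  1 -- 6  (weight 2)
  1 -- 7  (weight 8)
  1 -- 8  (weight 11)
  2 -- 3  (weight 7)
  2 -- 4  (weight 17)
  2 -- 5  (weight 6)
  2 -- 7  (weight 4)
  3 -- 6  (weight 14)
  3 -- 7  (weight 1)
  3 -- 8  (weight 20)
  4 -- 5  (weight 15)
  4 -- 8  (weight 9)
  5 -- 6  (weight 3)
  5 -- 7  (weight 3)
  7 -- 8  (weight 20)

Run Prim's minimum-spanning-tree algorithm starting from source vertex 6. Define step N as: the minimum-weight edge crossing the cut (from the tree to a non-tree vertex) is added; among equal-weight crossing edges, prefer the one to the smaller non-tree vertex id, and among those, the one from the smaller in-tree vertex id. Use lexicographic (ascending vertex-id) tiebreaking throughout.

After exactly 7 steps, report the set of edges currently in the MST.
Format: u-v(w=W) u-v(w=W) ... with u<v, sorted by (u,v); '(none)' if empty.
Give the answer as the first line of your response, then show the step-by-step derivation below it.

1-6(w=2) 1-8(w=11) 2-7(w=4) 3-7(w=1) 4-8(w=9) 5-6(w=3) 5-7(w=3)

step 1: add edge 1-6 (w=2); MST = {1-6(w=2)}
step 2: add edge 5-6 (w=3); MST = {1-6(w=2) 5-6(w=3)}
step 3: add edge 5-7 (w=3); MST = {1-6(w=2) 5-6(w=3) 5-7(w=3)}
step 4: add edge 3-7 (w=1); MST = {1-6(w=2) 3-7(w=1) 5-6(w=3) 5-7(w=3)}
step 5: add edge 2-7 (w=4); MST = {1-6(w=2) 2-7(w=4) 3-7(w=1) 5-6(w=3) 5-7(w=3)}
step 6: add edge 1-8 (w=11); MST = {1-6(w=2) 1-8(w=11) 2-7(w=4) 3-7(w=1) 5-6(w=3) 5-7(w=3)}
step 7: add edge 4-8 (w=9); MST = {1-6(w=2) 1-8(w=11) 2-7(w=4) 3-7(w=1) 4-8(w=9) 5-6(w=3) 5-7(w=3)}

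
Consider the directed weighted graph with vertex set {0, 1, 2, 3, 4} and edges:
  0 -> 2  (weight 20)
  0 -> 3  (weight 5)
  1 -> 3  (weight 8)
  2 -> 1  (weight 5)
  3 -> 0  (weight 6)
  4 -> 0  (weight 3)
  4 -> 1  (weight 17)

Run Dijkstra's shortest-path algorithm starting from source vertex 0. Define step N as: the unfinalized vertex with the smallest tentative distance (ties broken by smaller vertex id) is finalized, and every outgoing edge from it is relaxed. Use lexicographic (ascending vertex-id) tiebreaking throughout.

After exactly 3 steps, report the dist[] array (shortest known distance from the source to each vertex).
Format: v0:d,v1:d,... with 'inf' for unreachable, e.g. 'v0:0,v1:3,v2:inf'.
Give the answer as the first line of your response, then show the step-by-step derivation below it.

v0:0,v1:25,v2:20,v3:5,v4:inf

step 1: dist = v0:0,v1:inf,v2:20,v3:5,v4:inf
step 2: dist = v0:0,v1:inf,v2:20,v3:5,v4:inf
step 3: dist = v0:0,v1:25,v2:20,v3:5,v4:inf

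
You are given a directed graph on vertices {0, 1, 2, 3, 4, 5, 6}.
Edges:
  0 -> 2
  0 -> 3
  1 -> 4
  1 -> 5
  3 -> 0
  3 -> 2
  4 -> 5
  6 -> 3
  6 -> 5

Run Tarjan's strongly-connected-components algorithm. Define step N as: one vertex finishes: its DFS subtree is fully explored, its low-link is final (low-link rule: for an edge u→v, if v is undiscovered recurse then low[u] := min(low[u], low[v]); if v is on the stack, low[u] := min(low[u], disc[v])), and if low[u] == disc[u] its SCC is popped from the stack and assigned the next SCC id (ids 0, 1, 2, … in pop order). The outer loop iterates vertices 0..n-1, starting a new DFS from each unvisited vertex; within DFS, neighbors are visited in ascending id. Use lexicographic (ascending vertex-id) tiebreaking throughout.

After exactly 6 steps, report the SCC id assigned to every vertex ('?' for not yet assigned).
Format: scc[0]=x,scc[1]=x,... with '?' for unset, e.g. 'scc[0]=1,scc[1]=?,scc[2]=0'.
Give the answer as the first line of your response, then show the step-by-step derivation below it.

scc[0]=1,scc[1]=4,scc[2]=0,scc[3]=1,scc[4]=3,scc[5]=2,scc[6]=?

step 1: low=(low[0]=0,low[1]=?,low[2]=1,low[3]=?,low[4]=?,low[5]=?,low[6]=?); scc=(scc[0]=?,scc[1]=?,scc[2]=0,scc[3]=?,scc[4]=?,scc[5]=?,scc[6]=?)
step 2: low=(low[0]=0,low[1]=?,low[2]=1,low[3]=0,low[4]=?,low[5]=?,low[6]=?); scc=(scc[0]=?,scc[1]=?,scc[2]=0,scc[3]=?,scc[4]=?,scc[5]=?,scc[6]=?)
step 3: low=(low[0]=0,low[1]=?,low[2]=1,low[3]=0,low[4]=?,low[5]=?,low[6]=?); scc=(scc[0]=1,scc[1]=?,scc[2]=0,scc[3]=1,scc[4]=?,scc[5]=?,scc[6]=?)
step 4: low=(low[0]=0,low[1]=3,low[2]=1,low[3]=0,low[4]=4,low[5]=5,low[6]=?); scc=(scc[0]=1,scc[1]=?,scc[2]=0,scc[3]=1,scc[4]=?,scc[5]=2,scc[6]=?)
step 5: low=(low[0]=0,low[1]=3,low[2]=1,low[3]=0,low[4]=4,low[5]=5,low[6]=?); scc=(scc[0]=1,scc[1]=?,scc[2]=0,scc[3]=1,scc[4]=3,scc[5]=2,scc[6]=?)
step 6: low=(low[0]=0,low[1]=3,low[2]=1,low[3]=0,low[4]=4,low[5]=5,low[6]=?); scc=(scc[0]=1,scc[1]=4,scc[2]=0,scc[3]=1,scc[4]=3,scc[5]=2,scc[6]=?)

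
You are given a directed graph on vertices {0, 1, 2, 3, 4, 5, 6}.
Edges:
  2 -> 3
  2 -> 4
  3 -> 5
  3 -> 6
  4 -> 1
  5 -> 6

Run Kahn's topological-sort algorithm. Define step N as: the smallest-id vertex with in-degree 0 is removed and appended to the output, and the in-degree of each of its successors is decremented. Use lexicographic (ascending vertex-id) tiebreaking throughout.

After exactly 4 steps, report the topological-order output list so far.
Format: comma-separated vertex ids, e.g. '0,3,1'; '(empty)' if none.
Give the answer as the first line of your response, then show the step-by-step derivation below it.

0,2,3,4

step 1: output 0; order=[0]; indeg=(0,1,0,1,1,1,2)
step 2: output 2; order=[0,2]; indeg=(0,1,0,0,0,1,2)
step 3: output 3; order=[0,2,3]; indeg=(0,1,0,0,0,0,1)
step 4: output 4; order=[0,2,3,4]; indeg=(0,0,0,0,0,0,1)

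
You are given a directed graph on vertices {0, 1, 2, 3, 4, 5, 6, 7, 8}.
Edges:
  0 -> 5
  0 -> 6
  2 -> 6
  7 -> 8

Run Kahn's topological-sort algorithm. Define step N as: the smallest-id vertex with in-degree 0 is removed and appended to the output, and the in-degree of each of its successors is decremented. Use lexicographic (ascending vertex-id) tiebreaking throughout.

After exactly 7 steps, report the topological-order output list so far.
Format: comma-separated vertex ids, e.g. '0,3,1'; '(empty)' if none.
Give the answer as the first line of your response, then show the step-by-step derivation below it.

0,1,2,3,4,5,6

step 1: output 0; order=[0]; indeg=(0,0,0,0,0,0,1,0,1)
step 2: output 1; order=[0,1]; indeg=(0,0,0,0,0,0,1,0,1)
step 3: output 2; order=[0,1,2]; indeg=(0,0,0,0,0,0,0,0,1)
step 4: output 3; order=[0,1,2,3]; indeg=(0,0,0,0,0,0,0,0,1)
step 5: output 4; order=[0,1,2,3,4]; indeg=(0,0,0,0,0,0,0,0,1)
step 6: output 5; order=[0,1,2,3,4,5]; indeg=(0,0,0,0,0,0,0,0,1)
step 7: output 6; order=[0,1,2,3,4,5,6]; indeg=(0,0,0,0,0,0,0,0,1)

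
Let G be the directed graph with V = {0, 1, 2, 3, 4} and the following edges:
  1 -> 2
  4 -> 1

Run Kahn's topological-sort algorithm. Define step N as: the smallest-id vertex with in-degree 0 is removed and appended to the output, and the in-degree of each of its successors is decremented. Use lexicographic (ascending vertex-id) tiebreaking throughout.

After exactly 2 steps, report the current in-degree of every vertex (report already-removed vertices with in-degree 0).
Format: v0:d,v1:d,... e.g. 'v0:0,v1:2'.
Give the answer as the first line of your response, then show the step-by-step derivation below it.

v0:0,v1:1,v2:1,v3:0,v4:0

step 1: output 0; order=[0]; indeg=(0,1,1,0,0)
step 2: output 3; order=[0,3]; indeg=(0,1,1,0,0)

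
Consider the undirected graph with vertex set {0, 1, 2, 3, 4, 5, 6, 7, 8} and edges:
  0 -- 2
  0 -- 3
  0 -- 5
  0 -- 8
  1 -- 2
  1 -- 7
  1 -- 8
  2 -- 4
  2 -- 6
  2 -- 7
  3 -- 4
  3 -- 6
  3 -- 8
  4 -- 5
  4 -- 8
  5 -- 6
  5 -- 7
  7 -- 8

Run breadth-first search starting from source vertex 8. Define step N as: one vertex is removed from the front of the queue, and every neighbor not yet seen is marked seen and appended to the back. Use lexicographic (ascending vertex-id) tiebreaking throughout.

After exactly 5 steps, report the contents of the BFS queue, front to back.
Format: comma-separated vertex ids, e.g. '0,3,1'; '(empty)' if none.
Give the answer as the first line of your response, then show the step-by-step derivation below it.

7,2,5,6

step 1: dequeue 8; queue=[0,1,3,4,7]; order=8
step 2: dequeue 0; queue=[1,3,4,7,2,5]; order=8,0
step 3: dequeue 1; queue=[3,4,7,2,5]; order=8,0,1
step 4: dequeue 3; queue=[4,7,2,5,6]; order=8,0,1,3
step 5: dequeue 4; queue=[7,2,5,6]; order=8,0,1,3,4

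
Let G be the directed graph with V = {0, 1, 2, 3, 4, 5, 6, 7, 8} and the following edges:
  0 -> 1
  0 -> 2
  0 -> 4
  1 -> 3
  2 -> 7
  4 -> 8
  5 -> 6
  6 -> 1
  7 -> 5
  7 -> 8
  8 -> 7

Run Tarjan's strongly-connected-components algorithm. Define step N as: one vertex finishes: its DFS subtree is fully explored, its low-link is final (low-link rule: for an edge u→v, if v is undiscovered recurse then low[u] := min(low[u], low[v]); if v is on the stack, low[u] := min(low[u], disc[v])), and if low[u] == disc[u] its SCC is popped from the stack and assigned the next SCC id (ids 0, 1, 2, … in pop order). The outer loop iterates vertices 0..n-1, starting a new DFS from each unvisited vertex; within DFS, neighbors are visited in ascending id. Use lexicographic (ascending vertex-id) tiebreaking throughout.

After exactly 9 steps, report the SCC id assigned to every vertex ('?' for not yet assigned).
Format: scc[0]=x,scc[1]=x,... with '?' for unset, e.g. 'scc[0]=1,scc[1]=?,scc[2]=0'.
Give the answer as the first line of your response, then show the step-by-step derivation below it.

scc[0]=7,scc[1]=1,scc[2]=5,scc[3]=0,scc[4]=6,scc[5]=3,scc[6]=2,scc[7]=4,scc[8]=4

step 1: low=(low[0]=0,low[1]=1,low[2]=?,low[3]=2,low[4]=?,low[5]=?,low[6]=?,low[7]=?,low[8]=?); scc=(scc[0]=?,scc[1]=?,scc[2]=?,scc[3]=0,scc[4]=?,scc[5]=?,scc[6]=?,scc[7]=?,scc[8]=?)
step 2: low=(low[0]=0,low[1]=1,low[2]=?,low[3]=2,low[4]=?,low[5]=?,low[6]=?,low[7]=?,low[8]=?); scc=(scc[0]=?,scc[1]=1,scc[2]=?,scc[3]=0,scc[4]=?,scc[5]=?,scc[6]=?,scc[7]=?,scc[8]=?)
step 3: low=(low[0]=0,low[1]=1,low[2]=3,low[3]=2,low[4]=?,low[5]=5,low[6]=6,low[7]=4,low[8]=?); scc=(scc[0]=?,scc[1]=1,scc[2]=?,scc[3]=0,scc[4]=?,scc[5]=?,scc[6]=2,scc[7]=?,scc[8]=?)
step 4: low=(low[0]=0,low[1]=1,low[2]=3,low[3]=2,low[4]=?,low[5]=5,low[6]=6,low[7]=4,low[8]=?); scc=(scc[0]=?,scc[1]=1,scc[2]=?,scc[3]=0,scc[4]=?,scc[5]=3,scc[6]=2,scc[7]=?,scc[8]=?)
step 5: low=(low[0]=0,low[1]=1,low[2]=3,low[3]=2,low[4]=?,low[5]=5,low[6]=6,low[7]=4,low[8]=4); scc=(scc[0]=?,scc[1]=1,scc[2]=?,scc[3]=0,scc[4]=?,scc[5]=3,scc[6]=2,scc[7]=?,scc[8]=?)
step 6: low=(low[0]=0,low[1]=1,low[2]=3,low[3]=2,low[4]=?,low[5]=5,low[6]=6,low[7]=4,low[8]=4); scc=(scc[0]=?,scc[1]=1,scc[2]=?,scc[3]=0,scc[4]=?,scc[5]=3,scc[6]=2,scc[7]=4,scc[8]=4)
step 7: low=(low[0]=0,low[1]=1,low[2]=3,low[3]=2,low[4]=?,low[5]=5,low[6]=6,low[7]=4,low[8]=4); scc=(scc[0]=?,scc[1]=1,scc[2]=5,scc[3]=0,scc[4]=?,scc[5]=3,scc[6]=2,scc[7]=4,scc[8]=4)
step 8: low=(low[0]=0,low[1]=1,low[2]=3,low[3]=2,low[4]=8,low[5]=5,low[6]=6,low[7]=4,low[8]=4); scc=(scc[0]=?,scc[1]=1,scc[2]=5,scc[3]=0,scc[4]=6,scc[5]=3,scc[6]=2,scc[7]=4,scc[8]=4)
step 9: low=(low[0]=0,low[1]=1,low[2]=3,low[3]=2,low[4]=8,low[5]=5,low[6]=6,low[7]=4,low[8]=4); scc=(scc[0]=7,scc[1]=1,scc[2]=5,scc[3]=0,scc[4]=6,scc[5]=3,scc[6]=2,scc[7]=4,scc[8]=4)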